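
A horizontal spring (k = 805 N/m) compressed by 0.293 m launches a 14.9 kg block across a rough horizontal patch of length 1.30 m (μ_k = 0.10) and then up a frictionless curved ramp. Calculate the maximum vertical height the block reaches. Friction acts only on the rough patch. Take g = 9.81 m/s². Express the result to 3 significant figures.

h = 0.106 m

Spring energy: E₀ = ½kx² = ½(805)(0.293)² = 34.554 J
Friction: W_f = μ_k mg d = (0.10)(14.9)(9.81)(1.30) = 19.00 J
Energy at base of ramp: E = 34.554 − 19.00 = 15.552 J
At max height all remaining energy is PE: mgh = E ⇒ h = E/(mg) = 15.552/(14.9 × 9.81) = 0.1064 m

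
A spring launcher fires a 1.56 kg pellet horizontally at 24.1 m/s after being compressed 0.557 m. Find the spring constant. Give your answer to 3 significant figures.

½kx² = ½mv²
k = mv²/x² = (1.56)(24.1)²/(0.557)² = 2920 N/m

k = 2920 N/m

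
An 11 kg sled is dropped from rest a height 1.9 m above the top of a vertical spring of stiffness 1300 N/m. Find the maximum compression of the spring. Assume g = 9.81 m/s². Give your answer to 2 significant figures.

Measuring PE from the top of the relaxed spring, at max compression the sled has dropped H + x with zero KE, so:
mg(H + x) = ½kx²
½(1300)x² − (11)(9.81)x − (11)(9.81)(1.9) = 0
650.0x² − 107.9x − 205.0 = 0
x = [107.9 + √(11645 + 533075)]/(2 × 650.0) = 0.6507 m

x = 0.65 m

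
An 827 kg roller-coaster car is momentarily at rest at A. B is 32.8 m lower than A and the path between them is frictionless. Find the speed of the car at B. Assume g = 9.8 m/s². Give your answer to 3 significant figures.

Equating total energy at the two states: mgh = ½mv²
v = √(2gh) = √(2 × 9.8 × 32.8) = √642.88 = 25.36 m/s

v = 25.4 m/s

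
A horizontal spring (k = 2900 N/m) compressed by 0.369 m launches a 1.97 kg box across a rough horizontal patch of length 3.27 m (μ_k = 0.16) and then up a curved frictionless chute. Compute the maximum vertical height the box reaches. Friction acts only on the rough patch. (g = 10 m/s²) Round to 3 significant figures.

h = 9.50 m

Spring energy: E₀ = ½kx² = ½(2900)(0.369)² = 197.43 J
Friction: W_f = μ_k mg d = (0.16)(1.97)(10)(3.27) = 10.31 J
Energy at base of ramp: E = 197.43 − 10.31 = 187.13 J
At max height all remaining energy is PE: mgh = E ⇒ h = E/(mg) = 187.13/(1.97 × 10) = 9.499 m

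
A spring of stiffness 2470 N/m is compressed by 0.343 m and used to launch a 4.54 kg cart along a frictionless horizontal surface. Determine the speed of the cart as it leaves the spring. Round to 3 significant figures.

Conservation of energy: ½kx² = ½mv²
v = x√(k/m) = 0.343 × √(2470/4.54) = 8.000 m/s

v = 8.00 m/s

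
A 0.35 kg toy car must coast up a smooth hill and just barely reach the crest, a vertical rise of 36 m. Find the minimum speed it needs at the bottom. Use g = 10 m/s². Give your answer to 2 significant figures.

v = 27 m/s

At the top it is momentarily at rest, so all KE converts to PE: ½mv² = mgh
v = √(2gh) = √(2 × 10 × 36) = 26.83 m/s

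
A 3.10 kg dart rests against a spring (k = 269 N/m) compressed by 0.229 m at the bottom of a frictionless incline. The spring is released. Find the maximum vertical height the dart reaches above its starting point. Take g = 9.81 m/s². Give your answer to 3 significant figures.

Energy conservation from release to the highest point: ½kx² = mgh
h = kx²/(2mg) = (269)(0.229)²/(2 × 3.10 × 9.81) = 0.2319 m

h = 0.232 m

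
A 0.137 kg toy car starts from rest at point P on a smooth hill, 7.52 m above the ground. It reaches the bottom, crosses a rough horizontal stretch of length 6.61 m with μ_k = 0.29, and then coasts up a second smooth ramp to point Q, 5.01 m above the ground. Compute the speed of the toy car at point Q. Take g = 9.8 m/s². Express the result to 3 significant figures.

v = 3.41 m/s

Energy at P: mgh₁ = (0.137)(9.8)(7.52) = 10.096 J
Friction loss: W_f = μ_k mg d = 2.574 J
At Q: ½mv² + mgh₂ = mgh₁ − W_f
½mv² = 10.096 − 2.574 − 6.7264 = 0.79630 J
v = √(2 × 0.79630/0.137) = 3.410 m/s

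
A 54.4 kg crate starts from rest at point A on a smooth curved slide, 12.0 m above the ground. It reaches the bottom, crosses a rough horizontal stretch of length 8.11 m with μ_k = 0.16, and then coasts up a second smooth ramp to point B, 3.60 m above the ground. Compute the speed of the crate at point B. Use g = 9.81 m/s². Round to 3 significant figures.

Energy at A: mgh₁ = (54.4)(9.81)(12.0) = 6404.0 J
Friction loss: W_f = μ_k mg d = 692.5 J
At B: ½mv² + mgh₂ = mgh₁ − W_f
½mv² = 6404.0 − 692.5 − 1921.2 = 3790.3 J
v = √(2 × 3790.3/54.4) = 11.80 m/s

v = 11.8 m/s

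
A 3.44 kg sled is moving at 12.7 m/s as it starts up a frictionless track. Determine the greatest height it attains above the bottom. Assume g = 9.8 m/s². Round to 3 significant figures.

h = 8.23 m

By energy conservation, ½mv² = mgh
h = v²/(2g) = 12.7²/(2 × 9.8) = 8.229 m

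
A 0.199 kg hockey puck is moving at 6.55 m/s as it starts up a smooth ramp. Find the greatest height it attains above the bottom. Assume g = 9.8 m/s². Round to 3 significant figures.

h = 2.19 m

By energy conservation, ½mv² = mgh
h = v²/(2g) = 6.55²/(2 × 9.8) = 2.189 m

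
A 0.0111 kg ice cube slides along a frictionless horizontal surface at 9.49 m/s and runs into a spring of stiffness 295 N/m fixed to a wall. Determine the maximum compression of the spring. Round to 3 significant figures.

x = 0.0582 m

All KE is stored as spring PE at maximum compression: ½mv² = ½kx²
x = v√(m/k) = 9.49 × √(0.0111/295) = 0.05821 m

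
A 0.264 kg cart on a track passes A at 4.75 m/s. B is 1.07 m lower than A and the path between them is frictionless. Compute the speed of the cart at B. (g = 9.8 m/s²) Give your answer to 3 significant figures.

Energy conservation between the two points: ½mv₀² + mgh = ½mv²
v² = v₀² + 2gh = (4.75)² + 2(9.8)(1.07) = 43.535
v = √43.535 = 6.598 m/s

v = 6.60 m/s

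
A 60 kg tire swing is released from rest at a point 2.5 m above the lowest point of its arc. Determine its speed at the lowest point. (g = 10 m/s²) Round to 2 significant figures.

Equating total energy at the two states: mgh = ½mv²
v = √(2gh) = √(2 × 10 × 2.5) = √50.000 = 7.071 m/s

v = 7.1 m/s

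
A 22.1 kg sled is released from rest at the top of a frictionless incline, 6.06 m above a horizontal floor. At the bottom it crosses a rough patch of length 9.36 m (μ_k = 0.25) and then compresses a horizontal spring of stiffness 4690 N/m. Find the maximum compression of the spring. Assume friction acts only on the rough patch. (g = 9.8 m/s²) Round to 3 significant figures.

Initial energy: E₁ = mgh = (22.1)(9.8)(6.06) = 1312.5 J
Friction removes W_f = μ_k mg d = (0.25)(22.1)(9.8)(9.36) = 506.8 J
Energy reaching the spring: E = 1312.5 − 506.8 = 805.68 J
At max compression ½kx² = E ⇒ x = √(2E/k) = √(2 × 805.68/4690) = 0.5862 m

x = 0.586 m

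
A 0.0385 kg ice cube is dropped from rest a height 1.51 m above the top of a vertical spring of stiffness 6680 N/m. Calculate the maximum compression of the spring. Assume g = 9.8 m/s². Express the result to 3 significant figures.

x = 0.0131 m

Let x be the compression. The total drop is H + x, and the cube is instantaneously at rest at max compression, so energy conservation gives:
mg(H + x) = ½kx²
½(6680)x² − (0.0385)(9.8)x − (0.0385)(9.8)(1.51) = 0
3340x² − 0.3773x − 0.5697 = 0
x = [0.3773 + √(0.1424 + 7611.5)]/(2 × 3340) = 0.01312 m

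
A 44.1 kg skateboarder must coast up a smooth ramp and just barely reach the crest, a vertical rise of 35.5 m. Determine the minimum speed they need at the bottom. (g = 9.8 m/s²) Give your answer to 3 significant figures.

v = 26.4 m/s

At the top they are momentarily at rest, so all KE converts to PE: ½mv² = mgh
v = √(2gh) = √(2 × 9.8 × 35.5) = 26.38 m/s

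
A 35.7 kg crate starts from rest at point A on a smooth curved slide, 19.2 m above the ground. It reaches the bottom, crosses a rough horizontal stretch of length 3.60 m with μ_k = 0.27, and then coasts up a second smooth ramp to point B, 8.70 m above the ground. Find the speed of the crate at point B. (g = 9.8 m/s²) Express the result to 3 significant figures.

v = 13.7 m/s

Energy at A: mgh₁ = (35.7)(9.8)(19.2) = 6717.3 J
Friction loss: W_f = μ_k mg d = 340.1 J
At B: ½mv² + mgh₂ = mgh₁ − W_f
½mv² = 6717.3 − 340.1 − 3043.8 = 3333.5 J
v = √(2 × 3333.5/35.7) = 13.67 m/s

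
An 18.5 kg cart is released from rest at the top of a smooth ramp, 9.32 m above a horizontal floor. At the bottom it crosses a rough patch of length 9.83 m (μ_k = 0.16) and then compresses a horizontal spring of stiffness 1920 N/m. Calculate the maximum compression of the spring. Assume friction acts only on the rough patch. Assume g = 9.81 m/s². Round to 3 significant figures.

Initial energy: E₁ = mgh = (18.5)(9.81)(9.32) = 1691.4 J
Friction removes W_f = μ_k mg d = (0.16)(18.5)(9.81)(9.83) = 285.4 J
Energy reaching the spring: E = 1691.4 − 285.4 = 1406.0 J
At max compression ½kx² = E ⇒ x = √(2E/k) = √(2 × 1406.0/1920) = 1.210 m

x = 1.21 m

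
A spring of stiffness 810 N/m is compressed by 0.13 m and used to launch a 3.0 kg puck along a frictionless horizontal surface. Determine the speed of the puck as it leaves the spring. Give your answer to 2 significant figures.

v = 2.1 m/s

The puck leaves the spring when the spring is at natural length, so ½kx² = ½mv²
v = x√(k/m) = 0.13 × √(810/3.0) = 2.136 m/s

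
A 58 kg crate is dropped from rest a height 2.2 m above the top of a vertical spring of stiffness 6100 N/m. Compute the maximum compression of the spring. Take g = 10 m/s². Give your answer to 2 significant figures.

x = 0.75 m

Let x be the compression. The total drop is H + x, and the crate is instantaneously at rest at max compression, so energy conservation gives:
mg(H + x) = ½kx²
½(6100)x² − (58)(10)x − (58)(10)(2.2) = 0
3050x² − 580.0x − 1276 = 0
x = [580.0 + √(336400 + 1.5567e+07)]/(2 × 3050) = 0.7488 m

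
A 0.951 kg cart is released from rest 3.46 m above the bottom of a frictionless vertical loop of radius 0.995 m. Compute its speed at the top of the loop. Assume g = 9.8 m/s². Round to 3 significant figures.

v = 5.37 m/s

Energy conservation: mgh = ½mv_top² + mg(2r)
v_top² = 2g(h − 2r) = 2(9.8)(3.46 − 1.990) = 28.81
v_top = 5.368 m/s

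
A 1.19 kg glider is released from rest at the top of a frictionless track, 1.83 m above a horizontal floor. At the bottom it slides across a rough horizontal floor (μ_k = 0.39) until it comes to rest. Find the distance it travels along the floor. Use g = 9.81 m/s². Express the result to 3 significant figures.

d = 4.69 m

Energy at the top = energy at the end + work done against friction:
At rest all PE has been dissipated by friction: mgh = μ_k m g d
d = h/μ_k = 1.83/0.39 = 4.692 m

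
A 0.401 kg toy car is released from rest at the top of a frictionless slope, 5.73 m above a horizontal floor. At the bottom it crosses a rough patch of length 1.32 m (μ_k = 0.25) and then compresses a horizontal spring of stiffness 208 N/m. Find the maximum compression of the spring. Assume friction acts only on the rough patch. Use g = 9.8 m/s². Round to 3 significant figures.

x = 0.452 m

Initial energy: E₁ = mgh = (0.401)(9.8)(5.73) = 22.518 J
Friction removes W_f = μ_k mg d = (0.25)(0.401)(9.8)(1.32) = 1.297 J
Energy reaching the spring: E = 22.518 − 1.297 = 21.221 J
At max compression ½kx² = E ⇒ x = √(2E/k) = √(2 × 21.221/208) = 0.4517 m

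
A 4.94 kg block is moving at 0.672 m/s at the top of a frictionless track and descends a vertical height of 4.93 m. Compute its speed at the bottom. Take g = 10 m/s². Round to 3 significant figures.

v = 9.95 m/s

Equating total energy at the two states: ½mv₀² + mgh = ½mv²
The mass cancels from both sides.
v² = v₀² + 2gh = (0.672)² + 2(10)(4.93) = 99.052
v = √99.052 = 9.952 m/s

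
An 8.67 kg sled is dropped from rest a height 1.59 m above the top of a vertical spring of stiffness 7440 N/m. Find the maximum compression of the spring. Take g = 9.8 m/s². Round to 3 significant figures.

Let x be the compression. The total drop is H + x, and the sled is instantaneously at rest at max compression, so energy conservation gives:
mg(H + x) = ½kx²
½(7440)x² − (8.67)(9.8)x − (8.67)(9.8)(1.59) = 0
3720x² − 84.97x − 135.1 = 0
x = [84.97 + √(7219 + 2.0102e+06)]/(2 × 3720) = 0.2023 m

x = 0.202 m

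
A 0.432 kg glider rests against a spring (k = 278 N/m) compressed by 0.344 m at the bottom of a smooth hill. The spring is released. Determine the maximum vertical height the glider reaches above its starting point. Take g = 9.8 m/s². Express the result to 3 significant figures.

All spring PE becomes gravitational PE at the highest point: ½kx² = mgh
h = kx²/(2mg) = (278)(0.344)²/(2 × 0.432 × 9.8) = 3.885 m

h = 3.89 m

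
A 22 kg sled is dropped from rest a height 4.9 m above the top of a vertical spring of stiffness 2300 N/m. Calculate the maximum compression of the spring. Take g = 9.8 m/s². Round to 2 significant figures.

x = 1.1 m

Measuring PE from the top of the relaxed spring, at max compression the sled has dropped H + x with zero KE, so:
mg(H + x) = ½kx²
½(2300)x² − (22)(9.8)x − (22)(9.8)(4.9) = 0
1150x² − 215.6x − 1056 = 0
x = [215.6 + √(46483 + 4.8596e+06)]/(2 × 1150) = 1.057 m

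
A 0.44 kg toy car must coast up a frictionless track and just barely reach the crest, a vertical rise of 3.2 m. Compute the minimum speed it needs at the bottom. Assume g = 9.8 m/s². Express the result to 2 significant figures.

v = 7.9 m/s

At the top it is momentarily at rest, so all KE converts to PE: ½mv² = mgh
v = √(2gh) = √(2 × 9.8 × 3.2) = 7.920 m/s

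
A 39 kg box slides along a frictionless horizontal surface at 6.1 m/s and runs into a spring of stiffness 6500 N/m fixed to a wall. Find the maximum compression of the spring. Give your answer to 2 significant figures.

All KE is stored as spring PE at maximum compression: ½mv² = ½kx²
x = v√(m/k) = 6.1 × √(39/6500) = 0.4725 m

x = 0.47 m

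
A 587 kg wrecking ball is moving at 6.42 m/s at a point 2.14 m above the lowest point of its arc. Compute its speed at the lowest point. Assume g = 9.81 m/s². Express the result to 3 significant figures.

v = 9.12 m/s

Mechanical energy is conserved (no friction): ½mv₀² + mgh = ½mv²
v² = v₀² + 2gh = (6.42)² + 2(9.81)(2.14) = 83.203
v = √83.203 = 9.122 m/s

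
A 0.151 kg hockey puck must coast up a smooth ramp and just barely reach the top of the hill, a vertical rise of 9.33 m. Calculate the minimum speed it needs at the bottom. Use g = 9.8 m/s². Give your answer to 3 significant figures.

v = 13.5 m/s

At the top it is momentarily at rest, so all KE converts to PE: ½mv² = mgh
v = √(2gh) = √(2 × 9.8 × 9.33) = 13.52 m/s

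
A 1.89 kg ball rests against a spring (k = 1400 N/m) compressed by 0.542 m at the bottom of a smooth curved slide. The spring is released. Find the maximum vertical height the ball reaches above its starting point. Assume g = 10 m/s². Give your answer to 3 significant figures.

All spring PE becomes gravitational PE at the highest point: ½kx² = mgh
h = kx²/(2mg) = (1400)(0.542)²/(2 × 1.89 × 10) = 10.88 m

h = 10.9 m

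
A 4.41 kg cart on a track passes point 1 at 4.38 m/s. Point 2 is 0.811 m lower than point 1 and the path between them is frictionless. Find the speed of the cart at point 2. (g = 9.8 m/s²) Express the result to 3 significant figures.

v = 5.92 m/s

Equating total energy at the two states: ½mv₀² + mgh = ½mv²
v² = v₀² + 2gh = (4.38)² + 2(9.8)(0.811) = 35.080
v = √35.080 = 5.923 m/s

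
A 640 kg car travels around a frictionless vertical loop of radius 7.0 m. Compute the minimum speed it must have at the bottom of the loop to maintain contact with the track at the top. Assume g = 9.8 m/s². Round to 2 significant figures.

At the top: mg = mv_top²/r ⇒ v_top² = gr = 68.60 m²/s²
Energy from bottom to top (height 2r): ½mv_bot² = ½mv_top² + mg(2r)
v_bot² = gr + 4gr = 5gr = 343.0
v_bot = √(5gr) = 18.52 m/s

v = 19 m/s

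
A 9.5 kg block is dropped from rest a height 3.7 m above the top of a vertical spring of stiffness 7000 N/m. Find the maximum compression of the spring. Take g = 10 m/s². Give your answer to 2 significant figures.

Let x be the compression. The total drop is H + x, and the block is instantaneously at rest at max compression, so energy conservation gives:
mg(H + x) = ½kx²
½(7000)x² − (9.5)(10)x − (9.5)(10)(3.7) = 0
3500x² − 95.00x − 351.5 = 0
x = [95.00 + √(9025 + 4.9210e+06)]/(2 × 3500) = 0.3308 m

x = 0.33 m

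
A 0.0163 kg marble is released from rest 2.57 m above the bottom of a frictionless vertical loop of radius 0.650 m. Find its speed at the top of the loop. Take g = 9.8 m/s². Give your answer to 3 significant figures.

v = 4.99 m/s

Energy conservation: mgh = ½mv_top² + mg(2r)
v_top² = 2g(h − 2r) = 2(9.8)(2.57 − 1.300) = 24.89
v_top = 4.989 m/s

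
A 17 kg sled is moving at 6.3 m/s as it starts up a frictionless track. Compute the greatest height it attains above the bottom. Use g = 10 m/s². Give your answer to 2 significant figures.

Setting KE at the bottom equal to PE gained: ½mv² = mgh
h = v²/(2g) = 6.3²/(2 × 10) = 1.984 m

h = 2.0 m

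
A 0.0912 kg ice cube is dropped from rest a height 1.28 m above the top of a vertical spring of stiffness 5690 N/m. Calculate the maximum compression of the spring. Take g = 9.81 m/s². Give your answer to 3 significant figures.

x = 0.0202 m

Measuring PE from the top of the relaxed spring, at max compression the cube has dropped H + x with zero KE, so:
mg(H + x) = ½kx²
½(5690)x² − (0.0912)(9.81)x − (0.0912)(9.81)(1.28) = 0
2845x² − 0.8947x − 1.145 = 0
x = [0.8947 + √(0.8004 + 13032)]/(2 × 2845) = 0.02022 m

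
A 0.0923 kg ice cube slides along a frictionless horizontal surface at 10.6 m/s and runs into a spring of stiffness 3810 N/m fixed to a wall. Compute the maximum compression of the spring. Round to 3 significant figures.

All KE is stored as spring PE at maximum compression: ½mv² = ½kx²
x = v√(m/k) = 10.6 × √(0.0923/3810) = 0.05217 m

x = 0.0522 m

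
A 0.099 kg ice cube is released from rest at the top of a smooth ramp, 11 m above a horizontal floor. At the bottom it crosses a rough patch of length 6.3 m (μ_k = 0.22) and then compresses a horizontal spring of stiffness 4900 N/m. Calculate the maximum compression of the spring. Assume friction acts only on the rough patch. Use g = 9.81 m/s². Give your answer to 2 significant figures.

x = 0.062 m

Initial energy: E₁ = mgh = (0.099)(9.81)(11) = 10.683 J
Friction removes W_f = μ_k mg d = (0.22)(0.099)(9.81)(6.3) = 1.346 J
Energy reaching the spring: E = 10.683 − 1.346 = 9.3370 J
At max compression ½kx² = E ⇒ x = √(2E/k) = √(2 × 9.3370/4900) = 0.06173 m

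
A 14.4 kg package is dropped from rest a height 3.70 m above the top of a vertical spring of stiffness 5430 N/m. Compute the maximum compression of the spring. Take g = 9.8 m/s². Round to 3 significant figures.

x = 0.465 m

Let x be the compression. The total drop is H + x, and the package is instantaneously at rest at max compression, so energy conservation gives:
mg(H + x) = ½kx²
½(5430)x² − (14.4)(9.8)x − (14.4)(9.8)(3.70) = 0
2715x² − 141.1x − 522.1 = 0
x = [141.1 + √(19915 + 5.6705e+06)]/(2 × 2715) = 0.4653 m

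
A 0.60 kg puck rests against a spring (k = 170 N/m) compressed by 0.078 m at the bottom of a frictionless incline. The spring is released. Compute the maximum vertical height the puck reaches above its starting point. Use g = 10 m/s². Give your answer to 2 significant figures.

h = 0.086 m

At maximum height the puck is at rest, so ½kx² = mgh
h = kx²/(2mg) = (170)(0.078)²/(2 × 0.60 × 10) = 0.08619 m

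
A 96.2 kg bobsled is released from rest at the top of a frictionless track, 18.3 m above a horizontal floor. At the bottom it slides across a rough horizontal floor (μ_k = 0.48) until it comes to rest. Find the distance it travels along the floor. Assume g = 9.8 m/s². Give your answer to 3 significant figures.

Energy at the top = energy at the end + work done against friction:
At rest all PE has been dissipated by friction: mgh = μ_k m g d
d = h/μ_k = 18.3/0.48 = 38.12 m

d = 38.1 m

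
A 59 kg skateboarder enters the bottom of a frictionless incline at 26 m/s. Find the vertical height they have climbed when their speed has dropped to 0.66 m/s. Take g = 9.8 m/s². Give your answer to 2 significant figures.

h = 34 m

Energy balance between the two points: ½mv₁² = ½mv₂² + mgh
h = (v₁² − v₂²)/(2g) = (26² − 0.66²)/(2 × 9.8) = 34.47 m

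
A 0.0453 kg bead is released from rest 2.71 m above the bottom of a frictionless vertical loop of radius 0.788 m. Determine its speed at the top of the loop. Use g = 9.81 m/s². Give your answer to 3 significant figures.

Energy conservation: mgh = ½mv_top² + mg(2r)
v_top² = 2g(h − 2r) = 2(9.81)(2.71 − 1.576) = 22.25
v_top = 4.717 m/s

v = 4.72 m/s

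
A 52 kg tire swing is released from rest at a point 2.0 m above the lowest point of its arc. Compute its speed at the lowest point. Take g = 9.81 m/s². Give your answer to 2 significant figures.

v = 6.3 m/s

Mechanical energy is conserved (no friction): mgh = ½mv²
The mass cancels from both sides.
v = √(2gh) = √(2 × 9.81 × 2.0) = √39.240 = 6.264 m/s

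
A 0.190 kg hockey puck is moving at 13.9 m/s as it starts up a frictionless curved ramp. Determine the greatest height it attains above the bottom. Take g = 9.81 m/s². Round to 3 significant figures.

By energy conservation, ½mv² = mgh
h = v²/(2g) = 13.9²/(2 × 9.81) = 9.848 m

h = 9.85 m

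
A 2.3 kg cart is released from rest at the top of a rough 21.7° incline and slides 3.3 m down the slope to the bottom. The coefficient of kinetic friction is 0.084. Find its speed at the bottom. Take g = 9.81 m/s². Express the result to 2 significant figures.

v = 4.3 m/s

Taking the bottom as reference, mgh = ½mv² + μ_k N L with h = L sinθ, N = mg cosθ:
mgh = mgL sinθ = (2.3)(9.81)(3.3)sin21.7° = 27.531 J
W_f = μ_k mg cosθ · L = (0.084)(2.3)(9.81)cos21.7°·3.3 = 5.811 J
½mv² = 27.531 − 5.811 = 21.719 J
v = √(2 × 21.719/2.3) = 4.346 m/s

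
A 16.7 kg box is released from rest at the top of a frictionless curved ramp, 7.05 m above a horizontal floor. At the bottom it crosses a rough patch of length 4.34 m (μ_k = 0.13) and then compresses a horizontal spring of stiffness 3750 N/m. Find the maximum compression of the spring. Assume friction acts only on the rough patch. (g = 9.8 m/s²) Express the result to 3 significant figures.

Initial energy: E₁ = mgh = (16.7)(9.8)(7.05) = 1153.8 J
Friction removes W_f = μ_k mg d = (0.13)(16.7)(9.8)(4.34) = 92.34 J
Energy reaching the spring: E = 1153.8 − 92.34 = 1061.5 J
At max compression ½kx² = E ⇒ x = √(2E/k) = √(2 × 1061.5/3750) = 0.7524 m

x = 0.752 m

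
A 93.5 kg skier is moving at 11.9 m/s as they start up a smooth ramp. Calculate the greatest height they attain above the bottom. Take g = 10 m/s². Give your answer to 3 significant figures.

h = 7.08 m

Setting KE at the bottom equal to PE gained: ½mv² = mgh
h = v²/(2g) = 11.9²/(2 × 10) = 7.081 m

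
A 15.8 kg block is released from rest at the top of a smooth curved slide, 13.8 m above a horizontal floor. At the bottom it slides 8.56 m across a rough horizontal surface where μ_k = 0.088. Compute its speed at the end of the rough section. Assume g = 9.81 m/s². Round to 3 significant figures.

v = 16.0 m/s

Applying the work–energy principle:
mgh = ½mv² + μ_k m g d
W_f = μ_k mg d = (0.088)(15.8)(9.81)(8.56) = 116.8 J
½mv² = mgh − W_f = 2139.0 − 116.8 = 2022.2 J
v = √(2 × 2022.2/15.8) = 16.00 m/s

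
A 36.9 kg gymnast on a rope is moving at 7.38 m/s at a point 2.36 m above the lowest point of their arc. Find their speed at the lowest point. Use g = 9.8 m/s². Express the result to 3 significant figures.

Equating total energy at the two states: ½mv₀² + mgh = ½mv²
v² = v₀² + 2gh = (7.38)² + 2(9.8)(2.36) = 100.72
v = √100.72 = 10.04 m/s

v = 10.0 m/s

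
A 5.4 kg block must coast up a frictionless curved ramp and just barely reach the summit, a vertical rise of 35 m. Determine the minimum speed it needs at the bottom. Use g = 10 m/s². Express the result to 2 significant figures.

v = 26 m/s

At the top it is momentarily at rest, so all KE converts to PE: ½mv² = mgh
v = √(2gh) = √(2 × 10 × 35) = 26.46 m/s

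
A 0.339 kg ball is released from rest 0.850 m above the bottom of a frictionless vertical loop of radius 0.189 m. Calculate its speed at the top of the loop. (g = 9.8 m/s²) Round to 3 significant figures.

Energy conservation: mgh = ½mv_top² + mg(2r)
v_top² = 2g(h − 2r) = 2(9.8)(0.850 − 0.3780) = 9.251
v_top = 3.042 m/s

v = 3.04 m/s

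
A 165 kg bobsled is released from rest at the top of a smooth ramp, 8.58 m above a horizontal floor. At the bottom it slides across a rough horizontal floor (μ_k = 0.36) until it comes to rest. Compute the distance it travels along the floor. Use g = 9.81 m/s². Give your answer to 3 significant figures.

Applying the work–energy principle:
At rest all PE has been dissipated by friction: mgh = μ_k m g d
d = h/μ_k = 8.58/0.36 = 23.83 m

d = 23.8 m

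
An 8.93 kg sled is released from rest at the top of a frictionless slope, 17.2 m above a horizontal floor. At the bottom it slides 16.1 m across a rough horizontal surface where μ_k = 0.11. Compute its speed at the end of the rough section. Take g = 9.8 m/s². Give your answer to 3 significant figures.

v = 17.4 m/s

Applying the work–energy principle:
mgh = ½mv² + μ_k m g d
W_f = μ_k mg d = (0.11)(8.93)(9.8)(16.1) = 155.0 J
½mv² = mgh − W_f = 1505.2 − 155.0 = 1350.3 J
v = √(2 × 1350.3/8.93) = 17.39 m/s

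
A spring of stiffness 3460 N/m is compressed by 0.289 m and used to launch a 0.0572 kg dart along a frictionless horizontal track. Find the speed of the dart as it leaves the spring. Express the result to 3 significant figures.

v = 71.1 m/s

Spring PE converts entirely to kinetic energy: ½kx² = ½mv²
v = x√(k/m) = 0.289 × √(3460/0.0572) = 71.08 m/s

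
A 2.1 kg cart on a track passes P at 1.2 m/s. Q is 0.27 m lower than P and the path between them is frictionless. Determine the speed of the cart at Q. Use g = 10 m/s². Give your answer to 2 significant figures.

Equating total energy at the two states: ½mv₀² + mgh = ½mv²
The mass cancels from both sides.
v² = v₀² + 2gh = (1.2)² + 2(10)(0.27) = 6.8400
v = √6.8400 = 2.615 m/s

v = 2.6 m/s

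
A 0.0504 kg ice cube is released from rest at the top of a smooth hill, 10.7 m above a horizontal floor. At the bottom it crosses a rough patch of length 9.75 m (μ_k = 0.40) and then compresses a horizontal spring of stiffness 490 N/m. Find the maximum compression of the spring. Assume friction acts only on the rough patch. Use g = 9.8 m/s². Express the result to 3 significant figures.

x = 0.117 m

Initial energy: E₁ = mgh = (0.0504)(9.8)(10.7) = 5.2849 J
Friction removes W_f = μ_k mg d = (0.40)(0.0504)(9.8)(9.75) = 1.926 J
Energy reaching the spring: E = 5.2849 − 1.926 = 3.3587 J
At max compression ½kx² = E ⇒ x = √(2E/k) = √(2 × 3.3587/490) = 0.1171 m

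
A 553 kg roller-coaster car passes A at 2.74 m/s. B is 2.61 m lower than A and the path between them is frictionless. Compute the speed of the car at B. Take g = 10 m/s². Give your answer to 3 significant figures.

By conservation of mechanical energy, ½mv₀² + mgh = ½mv²
The mass cancels from both sides.
v² = v₀² + 2gh = (2.74)² + 2(10)(2.61) = 59.708
v = √59.708 = 7.727 m/s

v = 7.73 m/s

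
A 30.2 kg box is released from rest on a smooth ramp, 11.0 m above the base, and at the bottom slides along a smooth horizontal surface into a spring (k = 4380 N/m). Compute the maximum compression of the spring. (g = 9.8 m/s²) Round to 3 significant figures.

Gravitational PE at the top equals spring PE at max compression: mgh = ½kx²
x = √(2mgh/k) = √(2 × 30.2 × 9.8 × 11.0 / 4380) = 1.219 m

x = 1.22 m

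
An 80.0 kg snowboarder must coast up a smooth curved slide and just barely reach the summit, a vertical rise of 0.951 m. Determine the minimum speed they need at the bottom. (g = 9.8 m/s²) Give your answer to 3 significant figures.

At the top they are momentarily at rest, so all KE converts to PE: ½mv² = mgh
v = √(2gh) = √(2 × 9.8 × 0.951) = 4.317 m/s

v = 4.32 m/s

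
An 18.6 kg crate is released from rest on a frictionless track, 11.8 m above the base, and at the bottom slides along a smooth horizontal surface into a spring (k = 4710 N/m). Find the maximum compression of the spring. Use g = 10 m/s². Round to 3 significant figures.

At max compression the crate is momentarily at rest: mgh = ½kx²
x = √(2mgh/k) = √(2 × 18.6 × 10 × 11.8 / 4710) = 0.9654 m

x = 0.965 m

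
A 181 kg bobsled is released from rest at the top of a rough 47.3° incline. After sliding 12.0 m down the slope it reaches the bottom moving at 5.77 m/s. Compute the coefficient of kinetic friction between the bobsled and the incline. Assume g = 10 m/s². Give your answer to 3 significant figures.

μ_k = 0.879

mgh = ½mv² + μ_k (mg cosθ) L, with h = L sinθ
mgL sinθ = 15962 J; ½mv² = 3013.0 J
W_f = 15962 − 3013.0 = 12949 J
μ_k = W_f/(mg cosθ · L) = 12949/(1227 × 12.0) = 0.8791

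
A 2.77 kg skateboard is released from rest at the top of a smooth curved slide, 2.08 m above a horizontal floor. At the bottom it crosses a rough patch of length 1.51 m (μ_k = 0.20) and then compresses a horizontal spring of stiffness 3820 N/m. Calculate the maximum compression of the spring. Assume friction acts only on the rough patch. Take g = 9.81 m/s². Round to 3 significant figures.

x = 0.159 m

Initial energy: E₁ = mgh = (2.77)(9.81)(2.08) = 56.521 J
Friction removes W_f = μ_k mg d = (0.20)(2.77)(9.81)(1.51) = 8.206 J
Energy reaching the spring: E = 56.521 − 8.206 = 48.315 J
At max compression ½kx² = E ⇒ x = √(2E/k) = √(2 × 48.315/3820) = 0.1590 m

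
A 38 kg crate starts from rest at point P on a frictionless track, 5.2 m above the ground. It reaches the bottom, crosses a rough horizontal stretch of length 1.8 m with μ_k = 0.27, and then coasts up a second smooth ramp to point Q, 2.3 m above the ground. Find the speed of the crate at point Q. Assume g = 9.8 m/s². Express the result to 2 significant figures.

v = 6.9 m/s

Energy at P: mgh₁ = (38)(9.8)(5.2) = 1936.5 J
Friction loss: W_f = μ_k mg d = 181.0 J
At Q: ½mv² + mgh₂ = mgh₁ − W_f
½mv² = 1936.5 − 181.0 − 856.52 = 898.97 J
v = √(2 × 898.97/38) = 6.879 m/s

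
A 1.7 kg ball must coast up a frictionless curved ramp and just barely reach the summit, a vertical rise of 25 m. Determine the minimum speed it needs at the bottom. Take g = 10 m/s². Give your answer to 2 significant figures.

v = 22 m/s

At the top it is momentarily at rest, so all KE converts to PE: ½mv² = mgh
v = √(2gh) = √(2 × 10 × 25) = 22.36 m/s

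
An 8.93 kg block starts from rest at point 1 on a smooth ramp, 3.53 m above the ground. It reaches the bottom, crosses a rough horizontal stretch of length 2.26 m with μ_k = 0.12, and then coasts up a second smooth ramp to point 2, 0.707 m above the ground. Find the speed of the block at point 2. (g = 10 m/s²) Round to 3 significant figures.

Energy at 1: mgh₁ = (8.93)(10)(3.53) = 315.23 J
Friction loss: W_f = μ_k mg d = 24.22 J
At 2: ½mv² + mgh₂ = mgh₁ − W_f
½mv² = 315.23 − 24.22 − 63.135 = 227.88 J
v = √(2 × 227.88/8.93) = 7.144 m/s

v = 7.14 m/s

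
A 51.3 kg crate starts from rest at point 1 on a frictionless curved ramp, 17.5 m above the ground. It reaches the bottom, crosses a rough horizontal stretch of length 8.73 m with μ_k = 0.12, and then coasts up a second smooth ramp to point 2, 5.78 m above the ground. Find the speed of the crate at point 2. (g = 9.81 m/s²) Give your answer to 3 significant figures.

Energy at 1: mgh₁ = (51.3)(9.81)(17.5) = 8806.9 J
Friction loss: W_f = μ_k mg d = 527.2 J
At 2: ½mv² + mgh₂ = mgh₁ − W_f
½mv² = 8806.9 − 527.2 − 2908.8 = 5370.9 J
v = √(2 × 5370.9/51.3) = 14.47 m/s

v = 14.5 m/s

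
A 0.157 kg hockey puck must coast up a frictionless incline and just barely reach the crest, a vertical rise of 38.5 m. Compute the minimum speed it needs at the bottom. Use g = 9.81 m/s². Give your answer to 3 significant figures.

v = 27.5 m/s

At the top it is momentarily at rest, so all KE converts to PE: ½mv² = mgh
v = √(2gh) = √(2 × 9.81 × 38.5) = 27.48 m/s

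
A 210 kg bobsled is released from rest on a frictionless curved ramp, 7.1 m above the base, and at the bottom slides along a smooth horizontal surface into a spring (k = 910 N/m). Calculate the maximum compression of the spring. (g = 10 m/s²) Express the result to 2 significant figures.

x = 5.7 m

At max compression the bobsled is momentarily at rest: mgh = ½kx²
x = √(2mgh/k) = √(2 × 210 × 10 × 7.1 / 910) = 5.724 m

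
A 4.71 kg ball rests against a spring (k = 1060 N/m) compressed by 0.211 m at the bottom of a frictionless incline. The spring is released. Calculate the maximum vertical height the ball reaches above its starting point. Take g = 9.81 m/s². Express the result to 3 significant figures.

At maximum height the ball is at rest, so ½kx² = mgh
h = kx²/(2mg) = (1060)(0.211)²/(2 × 4.71 × 9.81) = 0.5107 m

h = 0.511 m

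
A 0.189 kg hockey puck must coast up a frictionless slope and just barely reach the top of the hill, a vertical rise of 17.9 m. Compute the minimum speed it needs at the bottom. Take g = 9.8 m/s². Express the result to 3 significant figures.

v = 18.7 m/s

At the top it is momentarily at rest, so all KE converts to PE: ½mv² = mgh
v = √(2gh) = √(2 × 9.8 × 17.9) = 18.73 m/s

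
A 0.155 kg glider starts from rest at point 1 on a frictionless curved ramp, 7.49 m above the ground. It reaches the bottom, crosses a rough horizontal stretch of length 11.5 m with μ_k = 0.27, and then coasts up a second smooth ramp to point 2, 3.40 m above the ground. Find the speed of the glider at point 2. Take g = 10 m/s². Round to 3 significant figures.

Energy at 1: mgh₁ = (0.155)(10)(7.49) = 11.610 J
Friction loss: W_f = μ_k mg d = 4.813 J
At 2: ½mv² + mgh₂ = mgh₁ − W_f
½mv² = 11.610 − 4.813 − 5.2700 = 1.5267 J
v = √(2 × 1.5267/0.155) = 4.438 m/s

v = 4.44 m/s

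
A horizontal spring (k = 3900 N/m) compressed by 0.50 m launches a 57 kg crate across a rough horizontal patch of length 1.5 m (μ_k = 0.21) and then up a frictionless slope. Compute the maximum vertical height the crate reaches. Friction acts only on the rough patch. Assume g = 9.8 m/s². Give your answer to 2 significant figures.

Spring energy: E₀ = ½kx² = ½(3900)(0.50)² = 487.50 J
Friction: W_f = μ_k mg d = (0.21)(57)(9.8)(1.5) = 176.0 J
Energy at base of ramp: E = 487.50 − 176.0 = 311.54 J
At max height all remaining energy is PE: mgh = E ⇒ h = E/(mg) = 311.54/(57 × 9.8) = 0.5577 m

h = 0.56 m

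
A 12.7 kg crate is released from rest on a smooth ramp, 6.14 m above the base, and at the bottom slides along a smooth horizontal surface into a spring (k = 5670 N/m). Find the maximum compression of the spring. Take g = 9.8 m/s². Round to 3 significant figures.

x = 0.519 m

Gravitational PE at the top equals spring PE at max compression: mgh = ½kx²
x = √(2mgh/k) = √(2 × 12.7 × 9.8 × 6.14 / 5670) = 0.5192 m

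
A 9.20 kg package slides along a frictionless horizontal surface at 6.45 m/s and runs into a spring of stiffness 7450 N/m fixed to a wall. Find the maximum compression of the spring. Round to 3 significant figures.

x = 0.227 m

Conservation of energy between contact and max compression: ½mv² = ½kx²
x = v√(m/k) = 6.45 × √(9.20/7450) = 0.2267 m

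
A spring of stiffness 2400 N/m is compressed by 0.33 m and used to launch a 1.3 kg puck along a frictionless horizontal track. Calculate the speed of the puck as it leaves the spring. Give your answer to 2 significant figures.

v = 14 m/s

Conservation of energy: ½kx² = ½mv²
v = x√(k/m) = 0.33 × √(2400/1.3) = 14.18 m/s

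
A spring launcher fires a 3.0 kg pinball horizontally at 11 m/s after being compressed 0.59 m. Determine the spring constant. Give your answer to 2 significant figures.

Energy stored in the spring equals the launch KE: ½kx² = ½mv²
k = mv²/x² = (3.0)(11)²/(0.59)² = 1043 N/m

k = 1000 N/m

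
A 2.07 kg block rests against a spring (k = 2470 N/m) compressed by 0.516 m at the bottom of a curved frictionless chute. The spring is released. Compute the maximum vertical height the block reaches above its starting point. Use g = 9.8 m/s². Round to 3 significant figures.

h = 16.2 m

All spring PE becomes gravitational PE at the highest point: ½kx² = mgh
h = kx²/(2mg) = (2470)(0.516)²/(2 × 2.07 × 9.8) = 16.21 m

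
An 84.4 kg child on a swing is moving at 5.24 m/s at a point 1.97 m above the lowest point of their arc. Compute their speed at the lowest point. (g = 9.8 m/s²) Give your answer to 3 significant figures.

Equating total energy at the two states: ½mv₀² + mgh = ½mv²
v² = v₀² + 2gh = (5.24)² + 2(9.8)(1.97) = 66.070
v = √66.070 = 8.128 m/s

v = 8.13 m/s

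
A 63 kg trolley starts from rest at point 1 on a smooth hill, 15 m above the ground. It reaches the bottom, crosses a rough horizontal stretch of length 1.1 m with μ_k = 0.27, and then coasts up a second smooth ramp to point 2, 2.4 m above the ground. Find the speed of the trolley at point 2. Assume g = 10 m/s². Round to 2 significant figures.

Energy at 1: mgh₁ = (63)(10)(15) = 9450.0 J
Friction loss: W_f = μ_k mg d = 187.1 J
At 2: ½mv² + mgh₂ = mgh₁ − W_f
½mv² = 9450.0 − 187.1 − 1512.0 = 7750.9 J
v = √(2 × 7750.9/63) = 15.69 m/s

v = 16 m/s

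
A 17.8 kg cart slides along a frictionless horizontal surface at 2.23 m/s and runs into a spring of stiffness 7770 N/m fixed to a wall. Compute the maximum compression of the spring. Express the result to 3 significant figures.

x = 0.107 m

All KE is stored as spring PE at maximum compression: ½mv² = ½kx²
x = v√(m/k) = 2.23 × √(17.8/7770) = 0.1067 m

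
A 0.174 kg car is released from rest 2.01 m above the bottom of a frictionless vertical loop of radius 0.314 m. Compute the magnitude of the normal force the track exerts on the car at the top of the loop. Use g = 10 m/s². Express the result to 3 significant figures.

N = 13.6 N

Energy from release to top (height 2r): mgh = ½mv_top² + mg(2r)
v_top² = 2g(h − 2r) = 2(10)(2.01 − 0.6280) = 27.640 m²/s²
At the top, both N and weight point toward the centre: N + mg = mv_top²/r
N = m(v_top²/r − g) = 0.174(27.640/0.314 − 10) = 13.58 N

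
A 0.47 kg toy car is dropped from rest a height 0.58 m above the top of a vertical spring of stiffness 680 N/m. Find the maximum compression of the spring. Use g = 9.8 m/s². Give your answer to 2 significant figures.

Measuring PE from the top of the relaxed spring, at max compression the car has dropped H + x with zero KE, so:
mg(H + x) = ½kx²
½(680)x² − (0.47)(9.8)x − (0.47)(9.8)(0.58) = 0
340.0x² − 4.606x − 2.671 = 0
x = [4.606 + √(21.22 + 3633.2)]/(2 × 340.0) = 0.09567 m

x = 0.096 m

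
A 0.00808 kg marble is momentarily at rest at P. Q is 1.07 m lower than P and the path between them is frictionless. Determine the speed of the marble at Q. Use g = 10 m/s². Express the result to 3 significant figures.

v = 4.63 m/s

Energy conservation between the two points: mgh = ½mv²
v = √(2gh) = √(2 × 10 × 1.07) = √21.400 = 4.626 m/s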